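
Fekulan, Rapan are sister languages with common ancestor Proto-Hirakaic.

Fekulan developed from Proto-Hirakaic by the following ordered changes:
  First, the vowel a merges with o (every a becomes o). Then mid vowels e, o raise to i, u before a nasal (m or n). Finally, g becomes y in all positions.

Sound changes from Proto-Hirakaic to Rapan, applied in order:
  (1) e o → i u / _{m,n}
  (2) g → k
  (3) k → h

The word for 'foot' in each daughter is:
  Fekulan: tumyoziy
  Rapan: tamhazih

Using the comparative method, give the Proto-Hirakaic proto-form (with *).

*tamgazig

Position 2: Fekulan has u, Rapan has a. Rapan preserves a here (none of its changes turn any other segment into a), so the proto-segment is *a.
Position 4: Fekulan has y, Rapan has h. Taking the neighbouring segments as reconstructed: Fekulan y could go back to *g or *y; Rapan h could go back to *k or *g or *h — the one source consistent with every daughter is *g.
Verify the candidate proto-form against each daughter:
Fekulan: start from *tamgazig.
  rule 1 (vowel merger): tamgazig → tomgozig
  rule 2 (pre-nasal raising): tomgozig → tumgozig
  rule 3 (unconditioned shift): tumgozig → tumyoziy
  ⇒ Fekulan tumyoziy
Rapan: *tamgazig > tamkazik > tamhazih  (by unconditioned shift, unconditioned shift)
No other proto-form is consistent with every reflex, so the reconstruction is *tamgazig.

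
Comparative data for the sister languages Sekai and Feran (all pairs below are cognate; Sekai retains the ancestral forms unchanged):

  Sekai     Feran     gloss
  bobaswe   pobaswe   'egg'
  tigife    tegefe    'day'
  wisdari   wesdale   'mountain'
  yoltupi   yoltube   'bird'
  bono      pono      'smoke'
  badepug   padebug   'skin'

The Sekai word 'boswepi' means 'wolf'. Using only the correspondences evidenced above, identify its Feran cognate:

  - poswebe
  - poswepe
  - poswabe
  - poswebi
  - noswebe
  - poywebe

bobaswe ~ pobaswe, bono ~ pono — Sekai b corresponds to Feran p word-initially before a back vowel.
yoltupi ~ yoltube — Sekai p corresponds to Feran b between vowels (before a front vowel).
wisdari ~ wesdale, yoltupi ~ yoltube — Sekai i corresponds to Feran e word-finally.
Applying these to Sekai 'boswepi':
  boswepi → poswepi   (b→p word-initially before a back vowel)
  poswepi → poswebi   (p→b between vowels (before a front vowel))
  poswebi → poswebe   (i→e word-finally)
So the Feran cognate is 'poswebe'.

poswebe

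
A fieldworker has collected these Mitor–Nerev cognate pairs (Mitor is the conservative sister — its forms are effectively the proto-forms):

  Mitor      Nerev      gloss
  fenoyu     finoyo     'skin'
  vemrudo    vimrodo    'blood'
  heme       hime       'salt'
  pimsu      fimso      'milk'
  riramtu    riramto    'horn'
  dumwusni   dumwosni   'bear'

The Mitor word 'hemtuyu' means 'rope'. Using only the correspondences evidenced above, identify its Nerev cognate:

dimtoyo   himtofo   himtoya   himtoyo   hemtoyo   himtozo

himtoyo

vemrudo ~ vimrodo, heme ~ hime — Mitor e corresponds to Nerev i after a consonant, before a nasal.
vemrudo ~ vimrodo, dumwusni ~ dumwosni — Mitor u corresponds to Nerev o after a consonant, before a consonant other than r, m, n, p, b, f, v.
fenoyu ~ finoyo, pimsu ~ fimso — Mitor u corresponds to Nerev o word-finally.
Applying these to Mitor 'hemtuyu':
  hemtuyu → himtuyu   (e→i after a consonant, before a nasal)
  himtuyu → himtoyu   (u→o after a consonant, before a consonant other than r, m, n, p, b, f, v)
  himtoyu → himtoyo   (u→o word-finally)
So the Nerev cognate is 'himtoyo'.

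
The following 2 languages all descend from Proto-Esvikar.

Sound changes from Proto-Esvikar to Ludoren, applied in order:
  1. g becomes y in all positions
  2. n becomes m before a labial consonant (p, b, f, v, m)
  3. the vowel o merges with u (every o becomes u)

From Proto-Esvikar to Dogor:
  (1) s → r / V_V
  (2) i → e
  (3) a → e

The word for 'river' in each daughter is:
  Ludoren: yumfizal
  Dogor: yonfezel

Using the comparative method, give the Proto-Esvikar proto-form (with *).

*yonfizal

Position 3: Ludoren has m, Dogor has n. Dogor preserves n here (none of its changes turn any other segment into n), so the proto-segment is *n.
Position 5: Ludoren has i, Dogor has e. Ludoren preserves i here (none of its changes turn any other segment into i), so the proto-segment is *i.
This points to *yonfizal. Verify forward in each daughter:
Ludoren: *yonfizal > yomfizal > yumfizal  (by nasal place assimilation, vowel merger)
Dogor: start from *yonfizal.
  rule 1: no change — yonfizal
  rule 2 (vowel merger): yonfizal → yonfezal
  rule 3 (vowel merger): yonfezal → yonfezel
  ⇒ Dogor yonfezel
Only *yonfizal yields all of Ludoren yumfizal, Dogor yonfezel.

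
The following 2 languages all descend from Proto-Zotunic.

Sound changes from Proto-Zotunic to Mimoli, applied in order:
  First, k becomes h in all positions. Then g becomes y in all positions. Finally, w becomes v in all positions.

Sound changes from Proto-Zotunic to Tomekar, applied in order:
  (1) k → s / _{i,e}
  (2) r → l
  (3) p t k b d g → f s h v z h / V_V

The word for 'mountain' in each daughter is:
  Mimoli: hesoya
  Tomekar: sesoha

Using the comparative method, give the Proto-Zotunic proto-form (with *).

*kesoga

Position 1: Mimoli has h, Tomekar has s. Taking the neighbouring segments as reconstructed: Mimoli h could go back to *k or *h; Tomekar s could go back to *k or *s — the one source consistent with every daughter is *k.
Position 5: Mimoli has y, Tomekar has h. Taking the neighbouring segments as reconstructed: Mimoli y could go back to *g or *y; Tomekar h could go back to *k or *g or *h — the one source consistent with every daughter is *g.
This points to *kesoga. Verify forward in each daughter:
Mimoli: start from *kesoga.
  rule 1 (unconditioned shift): kesoga → hesoga
  rule 2 (unconditioned shift): hesoga → hesoya
  rule 3: no change — hesoya
  ⇒ Mimoli hesoya
Tomekar: *kesoga
  kesoga → sesoga   [palatalisation]
  sesoga (rule 2 does not apply)
  sesoga → sesoha   [intervocalic lenition]
  giving Tomekar sesoha.
No other proto-form is consistent with every reflex, so the reconstruction is *kesoga.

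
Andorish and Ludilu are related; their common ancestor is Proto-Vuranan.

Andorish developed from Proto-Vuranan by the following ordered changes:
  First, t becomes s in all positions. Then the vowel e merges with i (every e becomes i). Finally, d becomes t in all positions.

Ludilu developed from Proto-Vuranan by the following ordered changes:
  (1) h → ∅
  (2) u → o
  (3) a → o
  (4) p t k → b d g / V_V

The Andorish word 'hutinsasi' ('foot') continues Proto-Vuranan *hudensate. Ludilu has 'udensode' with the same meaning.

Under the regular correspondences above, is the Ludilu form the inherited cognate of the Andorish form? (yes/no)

Derive the expected Ludilu reflex of *hudensate:
Ludilu: *hudensate
  hudensate → udensate   [h-loss]
  udensate → odensate   [vowel merger]
  odensate → odensote   [vowel merger]
  odensote → odensode   [intervocalic voicing]
  giving Ludilu odensode.
The regular Ludilu reflex would be 'odensode', but the attested form is 'udensode'. The correspondence is irregular, so they are not cognates (the Ludilu form has a different source).

no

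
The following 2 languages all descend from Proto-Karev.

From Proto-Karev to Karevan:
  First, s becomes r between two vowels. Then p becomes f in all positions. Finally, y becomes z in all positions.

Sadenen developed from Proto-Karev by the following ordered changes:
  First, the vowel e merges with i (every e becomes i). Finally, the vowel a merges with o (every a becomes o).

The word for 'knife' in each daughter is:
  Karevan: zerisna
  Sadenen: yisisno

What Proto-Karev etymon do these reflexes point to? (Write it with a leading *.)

*yesisna

Position 7: Karevan has a, Sadenen has o. Karevan preserves a here (none of its changes turn any other segment into a), so the proto-segment is *a.
Position 2: Karevan has e, Sadenen has i. Karevan preserves e here (none of its changes turn any other segment into e), so the proto-segment is *e.
Continuing position by position gives *yesisna; check it forward:
Karevan: *yesisna > yerisna > zerisna  (by rhotacism, unconditioned shift)
Sadenen: *yesisna
  yesisna → yisisna   [vowel merger]
  yisisna → yisisno   [vowel merger]
  giving Sadenen yisisno.
No other proto-form is consistent with every reflex, so the reconstruction is *yesisna.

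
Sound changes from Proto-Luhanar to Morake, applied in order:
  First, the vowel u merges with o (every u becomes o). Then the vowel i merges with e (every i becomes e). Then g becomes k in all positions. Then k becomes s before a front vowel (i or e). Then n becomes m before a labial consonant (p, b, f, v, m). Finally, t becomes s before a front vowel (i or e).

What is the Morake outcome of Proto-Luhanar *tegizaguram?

Morake: start from *tegizaguram.
  rule 1 (vowel merger): tegizaguram → tegizagoram
  rule 2 (vowel merger): tegizagoram → tegezagoram
  rule 3 (unconditioned shift): tegezagoram → tekezakoram
  rule 4 (palatalisation): tekezakoram → tesezakoram
  rule 5: no change — tesezakoram
  rule 6 (palatalisation): tesezakoram → sesezakoram
  ⇒ Morake sesezakoram

sesezakoram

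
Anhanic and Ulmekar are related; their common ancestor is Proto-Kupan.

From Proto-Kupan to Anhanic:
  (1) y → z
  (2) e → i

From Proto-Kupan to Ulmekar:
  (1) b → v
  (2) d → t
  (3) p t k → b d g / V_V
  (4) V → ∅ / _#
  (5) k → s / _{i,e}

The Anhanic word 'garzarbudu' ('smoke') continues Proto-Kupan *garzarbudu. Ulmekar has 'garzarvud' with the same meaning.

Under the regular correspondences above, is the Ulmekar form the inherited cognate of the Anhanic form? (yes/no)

yes

Derive the expected Ulmekar reflex of *garzarbudu:
Ulmekar: *garzarbudu
  garzarbudu → garzarvudu   [unconditioned shift]
  garzarvudu → garzarvutu   [unconditioned shift]
  garzarvutu → garzarvudu   [intervocalic voicing]
  garzarvudu → garzarvud   [apocope]
  garzarvud (rule 5 does not apply)
  giving Ulmekar garzarvud.
Ulmekar 'garzarvud' matches the regular reflex exactly, so the pair is cognate.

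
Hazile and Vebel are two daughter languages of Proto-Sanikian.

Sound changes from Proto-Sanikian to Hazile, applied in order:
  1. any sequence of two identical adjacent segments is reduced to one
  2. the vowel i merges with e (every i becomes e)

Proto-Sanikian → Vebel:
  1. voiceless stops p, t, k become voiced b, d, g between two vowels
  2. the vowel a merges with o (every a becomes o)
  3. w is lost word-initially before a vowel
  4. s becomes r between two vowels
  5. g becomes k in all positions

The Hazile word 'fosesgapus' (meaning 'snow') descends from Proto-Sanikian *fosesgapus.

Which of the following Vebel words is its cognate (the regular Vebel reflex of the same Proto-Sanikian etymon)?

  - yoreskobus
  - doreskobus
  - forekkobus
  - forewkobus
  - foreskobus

Vebel: start from *fosesgapus.
  rule 1 (intervocalic voicing): fosesgapus → fosesgabus
  rule 2 (vowel merger): fosesgabus → fosesgobus
  rule 3: no change — fosesgobus
  rule 4 (rhotacism): fosesgobus → foresgobus
  rule 5 (unconditioned shift): foresgobus → foreskobus
  ⇒ Vebel foreskobus
Only 'foreskobus' matches the regular Vebel development of *fosesgapus.

foreskobus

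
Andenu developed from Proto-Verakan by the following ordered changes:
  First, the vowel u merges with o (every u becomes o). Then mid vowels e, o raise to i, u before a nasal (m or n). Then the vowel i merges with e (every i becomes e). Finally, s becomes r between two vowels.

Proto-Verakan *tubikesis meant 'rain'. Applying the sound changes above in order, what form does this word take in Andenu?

tobekeres

Andenu: *tubikesis > tobikesis > tobekeses > tobekeres  (by vowel merger, vowel merger, rhotacism)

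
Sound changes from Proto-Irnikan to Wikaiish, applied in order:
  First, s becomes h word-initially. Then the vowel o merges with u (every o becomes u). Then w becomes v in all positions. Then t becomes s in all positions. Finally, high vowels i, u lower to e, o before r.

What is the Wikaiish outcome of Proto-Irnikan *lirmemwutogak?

lermemvusugak

Wikaiish: start from *lirmemwutogak.
  rule 1: no change — lirmemwutogak
  rule 2 (vowel merger): lirmemwutogak → lirmemwutugak
  rule 3 (unconditioned shift): lirmemwutugak → lirmemvutugak
  rule 4 (unconditioned shift): lirmemvutugak → lirmemvusugak
  rule 5 (pre-rhotic lowering): lirmemvusugak → lermemvusugak
  ⇒ Wikaiish lermemvusugak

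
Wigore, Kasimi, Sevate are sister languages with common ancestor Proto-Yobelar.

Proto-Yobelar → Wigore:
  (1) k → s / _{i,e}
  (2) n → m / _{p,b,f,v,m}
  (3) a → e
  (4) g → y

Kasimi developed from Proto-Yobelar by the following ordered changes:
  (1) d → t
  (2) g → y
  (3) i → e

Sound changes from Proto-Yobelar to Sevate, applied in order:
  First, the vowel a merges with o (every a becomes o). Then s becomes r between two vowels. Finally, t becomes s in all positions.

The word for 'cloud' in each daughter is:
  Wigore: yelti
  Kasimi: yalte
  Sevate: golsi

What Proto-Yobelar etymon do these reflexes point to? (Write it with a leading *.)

*galti

Position 1: Wigore has y, Kasimi has y, Sevate has g. Sevate preserves g here (none of its changes turn any other segment into g), so the proto-segment is *g.
Position 4: Wigore has t, Kasimi has t, Sevate has s. Wigore preserves t here (none of its changes turn any other segment into t), so the proto-segment is *t.
Position 2: Wigore has e, Kasimi has a, Sevate has o. Kasimi preserves a here (none of its changes turn any other segment into a), so the proto-segment is *a.
This points to *galti. Verify forward in each daughter:
Wigore: *galti > gelti > yelti  (by vowel merger, unconditioned shift)
Kasimi: *galti
  galti (rule 1 does not apply)
  galti → yalti   [unconditioned shift]
  yalti → yalte   [vowel merger]
  giving Kasimi yalte.
Sevate: start from *galti.
  rule 1 (vowel merger): galti → golti
  rule 2: no change — golti
  rule 3 (unconditioned shift): golti → golsi
  ⇒ Sevate golsi
Only *galti yields all of Wigore yelti, Kasimi yalte, Sevate golsi.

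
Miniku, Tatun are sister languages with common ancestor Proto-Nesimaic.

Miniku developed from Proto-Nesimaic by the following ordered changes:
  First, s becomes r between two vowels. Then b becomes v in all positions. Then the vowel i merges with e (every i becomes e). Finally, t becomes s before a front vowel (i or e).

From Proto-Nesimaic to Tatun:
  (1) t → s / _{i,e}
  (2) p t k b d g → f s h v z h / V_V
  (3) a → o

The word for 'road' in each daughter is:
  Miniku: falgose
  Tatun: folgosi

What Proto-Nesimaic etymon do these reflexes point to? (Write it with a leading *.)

*falgoti

Position 6: Miniku has s, Tatun has s. Taking the neighbouring segments as reconstructed: Miniku s can only go back to *t; Tatun s could go back to *t or *s — the one source consistent with every daughter is *t.
Position 7: Miniku has e, Tatun has i. Tatun preserves i here (none of its changes turn any other segment into i), so the proto-segment is *i.
Position 2: Miniku has a, Tatun has o. Miniku preserves a here (none of its changes turn any other segment into a), so the proto-segment is *a.
The remaining positions agree across the daughters. Check the candidate against every language:
Miniku: *falgoti > falgote > falgose  (by vowel merger, palatalisation)
Tatun: start from *falgoti.
  rule 1 (palatalisation): falgoti → falgosi
  rule 2: no change — falgosi
  rule 3 (vowel merger): falgosi → folgosi
  ⇒ Tatun folgosi
*falgoti is the unique common source.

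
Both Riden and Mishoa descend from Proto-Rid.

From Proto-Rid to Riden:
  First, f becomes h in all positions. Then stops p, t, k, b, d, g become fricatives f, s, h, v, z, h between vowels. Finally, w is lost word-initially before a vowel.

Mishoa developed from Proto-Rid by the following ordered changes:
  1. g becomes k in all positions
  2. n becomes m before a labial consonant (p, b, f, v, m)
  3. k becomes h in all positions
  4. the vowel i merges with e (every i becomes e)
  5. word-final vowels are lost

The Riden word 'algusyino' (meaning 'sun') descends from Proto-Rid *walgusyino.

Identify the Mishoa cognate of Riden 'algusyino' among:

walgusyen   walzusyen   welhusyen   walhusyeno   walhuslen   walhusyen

Mishoa: start from *walgusyino.
  rule 1 (unconditioned shift): walgusyino → walkusyino
  rule 2: no change — walkusyino
  rule 3 (unconditioned shift): walkusyino → walhusyino
  rule 4 (vowel merger): walhusyino → walhusyeno
  rule 5 (apocope): walhusyeno → walhusyen
  ⇒ Mishoa walhusyen

walhusyen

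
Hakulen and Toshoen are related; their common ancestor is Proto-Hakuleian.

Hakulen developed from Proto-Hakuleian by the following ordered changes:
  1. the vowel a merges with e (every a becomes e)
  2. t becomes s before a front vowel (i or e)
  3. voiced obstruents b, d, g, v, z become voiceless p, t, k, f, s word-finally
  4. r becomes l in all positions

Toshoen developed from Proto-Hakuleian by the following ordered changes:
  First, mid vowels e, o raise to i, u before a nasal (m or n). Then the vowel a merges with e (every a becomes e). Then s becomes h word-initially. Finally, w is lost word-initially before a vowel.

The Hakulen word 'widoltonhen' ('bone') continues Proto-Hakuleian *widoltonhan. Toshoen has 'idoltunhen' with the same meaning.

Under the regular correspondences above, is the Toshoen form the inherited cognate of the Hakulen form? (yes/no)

Derive the expected Toshoen reflex of *widoltonhan:
Toshoen: *widoltonhan
  widoltonhan → widoltunhan   [pre-nasal raising]
  widoltunhan → widoltunhen   [vowel merger]
  widoltunhen (rule 3 does not apply)
  widoltunhen → idoltunhen   [glide loss]
  giving Toshoen idoltunhen.
Toshoen 'idoltunhen' matches the regular reflex exactly, so the pair is cognate.

yes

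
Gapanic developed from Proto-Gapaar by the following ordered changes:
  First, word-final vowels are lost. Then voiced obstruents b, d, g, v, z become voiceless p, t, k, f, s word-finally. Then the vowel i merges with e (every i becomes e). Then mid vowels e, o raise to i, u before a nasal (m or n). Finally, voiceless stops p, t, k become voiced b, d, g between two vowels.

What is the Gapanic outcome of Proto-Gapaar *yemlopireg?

yimloberek

Gapanic: *yemlopireg > yemlopirek > yemloperek > yimloperek > yimloberek  (by final devoicing, vowel merger, pre-nasal raising, intervocalic voicing)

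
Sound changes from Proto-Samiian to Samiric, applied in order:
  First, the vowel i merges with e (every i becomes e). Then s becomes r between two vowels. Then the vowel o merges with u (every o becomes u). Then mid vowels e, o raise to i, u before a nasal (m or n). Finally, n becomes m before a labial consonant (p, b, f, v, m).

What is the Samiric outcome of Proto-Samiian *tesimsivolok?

Samiric: *tesimsivolok > tesemsevolok > teremsevolok > teremsevuluk > terimsevuluk  (by vowel merger, rhotacism, vowel merger, pre-nasal raising)

terimsevuluk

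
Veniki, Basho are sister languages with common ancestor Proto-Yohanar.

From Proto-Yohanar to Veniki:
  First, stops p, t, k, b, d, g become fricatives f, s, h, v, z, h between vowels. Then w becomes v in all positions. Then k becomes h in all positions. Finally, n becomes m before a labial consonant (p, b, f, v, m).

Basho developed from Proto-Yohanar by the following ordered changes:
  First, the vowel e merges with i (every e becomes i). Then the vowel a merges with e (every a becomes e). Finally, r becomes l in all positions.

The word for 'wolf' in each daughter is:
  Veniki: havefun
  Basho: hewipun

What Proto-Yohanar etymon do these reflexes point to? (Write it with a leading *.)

Position 3: Veniki has v, Basho has w. Basho preserves w here (none of its changes turn any other segment into w), so the proto-segment is *w.
Position 2: Veniki has a, Basho has e. Veniki preserves a here (none of its changes turn any other segment into a), so the proto-segment is *a.
Continuing position by position gives *hawepun; check it forward:
Veniki: *hawepun
  hawepun → hawefun   [intervocalic lenition]
  hawefun → havefun   [unconditioned shift]
  havefun (rule 3 does not apply)
  havefun (rule 4 does not apply)
  giving Veniki havefun.
Basho: *hawepun
  hawepun → hawipun   [vowel merger]
  hawipun → hewipun   [vowel merger]
  hewipun (rule 3 does not apply)
  giving Basho hewipun.
No other proto-form is consistent with every reflex, so the reconstruction is *hawepun.

*hawepun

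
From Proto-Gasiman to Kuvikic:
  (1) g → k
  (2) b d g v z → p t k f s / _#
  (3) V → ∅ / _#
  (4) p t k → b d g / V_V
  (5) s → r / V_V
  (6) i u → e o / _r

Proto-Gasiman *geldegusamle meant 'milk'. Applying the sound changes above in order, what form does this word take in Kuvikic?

Kuvikic: *geldegusamle > keldekusamle > keldekusaml > keldegusaml > keldeguraml > keldegoraml  (by unconditioned shift, apocope, intervocalic voicing, rhotacism, pre-rhotic lowering)

keldegoraml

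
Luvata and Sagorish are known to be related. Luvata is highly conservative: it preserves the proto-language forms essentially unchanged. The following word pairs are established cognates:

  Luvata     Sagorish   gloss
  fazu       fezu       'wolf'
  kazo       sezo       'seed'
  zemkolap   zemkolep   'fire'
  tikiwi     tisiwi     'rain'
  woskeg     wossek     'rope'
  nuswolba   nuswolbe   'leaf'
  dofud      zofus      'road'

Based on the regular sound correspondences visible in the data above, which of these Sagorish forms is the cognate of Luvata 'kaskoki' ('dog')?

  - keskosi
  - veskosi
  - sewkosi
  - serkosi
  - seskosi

kazo ~ sezo — Luvata k corresponds to Sagorish s word-initially before a back vowel.
fazu ~ fezu, kazo ~ sezo — Luvata a corresponds to Sagorish e after a consonant, before a consonant other than r, m, n, p, b, f, v.
tikiwi ~ tisiwi — Luvata k corresponds to Sagorish s between vowels (before a front vowel).
Applying these to Luvata 'kaskoki':
  kaskoki → saskoki   (k→s word-initially before a back vowel)
  saskoki → seskoki   (a→e after a consonant, before a consonant other than r, m, n, p, b, f, v)
  seskoki → seskosi   (k→s between vowels (before a front vowel))
So the Sagorish cognate is 'seskosi'.

seskosi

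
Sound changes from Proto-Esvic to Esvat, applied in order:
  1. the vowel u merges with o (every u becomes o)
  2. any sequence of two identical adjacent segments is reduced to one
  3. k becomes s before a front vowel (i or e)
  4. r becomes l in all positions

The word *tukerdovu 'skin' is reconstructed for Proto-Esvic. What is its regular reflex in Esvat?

toseldovo

Esvat: *tukerdovu > tokerdovo > toserdovo > toseldovo  (by vowel merger, palatalisation, unconditioned shift)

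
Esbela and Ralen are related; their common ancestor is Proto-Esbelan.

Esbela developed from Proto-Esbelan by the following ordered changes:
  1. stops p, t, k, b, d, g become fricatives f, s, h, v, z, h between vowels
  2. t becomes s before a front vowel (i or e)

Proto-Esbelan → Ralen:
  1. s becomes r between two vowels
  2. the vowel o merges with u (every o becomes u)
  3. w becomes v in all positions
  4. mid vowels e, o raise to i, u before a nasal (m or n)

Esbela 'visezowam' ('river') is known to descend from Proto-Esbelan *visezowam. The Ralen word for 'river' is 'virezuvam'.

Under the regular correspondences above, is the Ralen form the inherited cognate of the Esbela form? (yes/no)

Derive the expected Ralen reflex of *visezowam:
Ralen: *visezowam > virezowam > virezuwam > virezuvam  (by rhotacism, vowel merger, unconditioned shift)
Ralen 'virezuvam' matches the regular reflex exactly, so the pair is cognate.

yes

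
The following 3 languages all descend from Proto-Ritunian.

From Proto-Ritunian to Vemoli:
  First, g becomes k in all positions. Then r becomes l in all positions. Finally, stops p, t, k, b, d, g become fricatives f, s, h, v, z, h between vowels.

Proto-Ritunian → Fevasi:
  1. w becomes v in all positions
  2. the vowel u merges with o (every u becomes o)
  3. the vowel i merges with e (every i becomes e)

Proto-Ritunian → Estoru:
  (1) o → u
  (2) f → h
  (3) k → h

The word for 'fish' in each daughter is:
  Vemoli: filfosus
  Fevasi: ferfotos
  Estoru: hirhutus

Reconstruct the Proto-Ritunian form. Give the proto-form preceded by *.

*firfotus

Position 7: Vemoli has u, Fevasi has o, Estoru has u. Vemoli preserves u here (none of its changes turn any other segment into u), so the proto-segment is *u.
Position 2: Vemoli has i, Fevasi has e, Estoru has i. Vemoli preserves i here (none of its changes turn any other segment into i), so the proto-segment is *i.
Position 3: Vemoli has l, Fevasi has r, Estoru has r. Fevasi preserves r here (none of its changes turn any other segment into r), so the proto-segment is *r.
Continuing position by position gives *firfotus; check it forward:
Vemoli: *firfotus
  firfotus (rule 1 does not apply)
  firfotus → filfotus   [unconditioned shift]
  filfotus → filfosus   [intervocalic lenition]
  giving Vemoli filfosus.
Fevasi: *firfotus
  firfotus (rule 1 does not apply)
  firfotus → firfotos   [vowel merger]
  firfotos → ferfotos   [vowel merger]
  giving Fevasi ferfotos.
Estoru: *firfotus > firfutus > hirhutus  (by vowel merger, unconditioned shift)
Only *firfotus yields all of Vemoli filfosus, Fevasi ferfotos, Estoru hirhutus.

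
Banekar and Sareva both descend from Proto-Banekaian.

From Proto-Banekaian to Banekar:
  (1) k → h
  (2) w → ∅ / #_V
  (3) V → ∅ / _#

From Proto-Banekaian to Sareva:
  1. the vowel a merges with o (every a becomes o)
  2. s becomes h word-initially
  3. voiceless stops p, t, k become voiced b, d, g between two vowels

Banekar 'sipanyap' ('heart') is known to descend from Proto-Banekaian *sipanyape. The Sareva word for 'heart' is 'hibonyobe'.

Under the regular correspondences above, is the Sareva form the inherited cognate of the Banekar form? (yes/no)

Derive the expected Sareva reflex of *sipanyape:
Sareva: start from *sipanyape.
  rule 1 (vowel merger): sipanyape → siponyope
  rule 2 (debuccalisation): siponyope → hiponyope
  rule 3 (intervocalic voicing): hiponyope → hibonyobe
  ⇒ Sareva hibonyobe
Sareva 'hibonyobe' matches the regular reflex exactly, so the pair is cognate.

yes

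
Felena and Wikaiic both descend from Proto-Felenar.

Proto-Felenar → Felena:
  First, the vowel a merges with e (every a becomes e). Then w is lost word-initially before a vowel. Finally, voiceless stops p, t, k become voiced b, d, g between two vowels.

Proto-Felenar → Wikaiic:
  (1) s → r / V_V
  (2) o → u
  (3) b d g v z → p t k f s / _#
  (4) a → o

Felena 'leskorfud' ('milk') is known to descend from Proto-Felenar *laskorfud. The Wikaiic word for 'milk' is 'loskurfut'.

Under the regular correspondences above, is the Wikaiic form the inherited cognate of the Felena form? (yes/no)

Derive the expected Wikaiic reflex of *laskorfud:
Wikaiic: *laskorfud
  laskorfud (rule 1 does not apply)
  laskorfud → laskurfud   [vowel merger]
  laskurfud → laskurfut   [final devoicing]
  laskurfut → loskurfut   [vowel merger]
  giving Wikaiic loskurfut.
Wikaiic 'loskurfut' matches the regular reflex exactly, so the pair is cognate.

yes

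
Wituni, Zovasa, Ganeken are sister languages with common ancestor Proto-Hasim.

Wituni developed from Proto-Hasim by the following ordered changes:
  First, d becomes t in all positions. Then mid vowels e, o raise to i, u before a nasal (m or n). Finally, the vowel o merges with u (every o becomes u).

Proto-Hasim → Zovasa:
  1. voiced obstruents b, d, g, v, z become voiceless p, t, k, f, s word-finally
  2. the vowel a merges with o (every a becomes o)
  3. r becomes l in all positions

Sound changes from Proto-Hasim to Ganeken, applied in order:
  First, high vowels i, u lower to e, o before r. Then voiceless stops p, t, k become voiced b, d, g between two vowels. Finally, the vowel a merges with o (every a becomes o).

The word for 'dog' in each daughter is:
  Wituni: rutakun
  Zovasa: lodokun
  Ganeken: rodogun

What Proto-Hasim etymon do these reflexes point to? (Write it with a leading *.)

*rodakun

Position 4: Wituni has a, Zovasa has o, Ganeken has o. Wituni preserves a here (none of its changes turn any other segment into a), so the proto-segment is *a.
Position 2: Wituni has u, Zovasa has o, Ganeken has o. Taking the neighbouring segments as reconstructed: Wituni u could go back to *o or *u; Zovasa o could go back to *a or *o; Ganeken o could go back to *a or *o — the one source consistent with every daughter is *o.
Position 3: Wituni has t, Zovasa has d, Ganeken has d. Zovasa preserves d here (none of its changes turn any other segment into d), so the proto-segment is *d.
This points to *rodakun. Verify forward in each daughter:
Wituni: *rodakun
  rodakun → rotakun   [unconditioned shift]
  rotakun (rule 2 does not apply)
  rotakun → rutakun   [vowel merger]
  giving Wituni rutakun.
Zovasa: *rodakun > rodokun > lodokun  (by vowel merger, unconditioned shift)
Ganeken: *rodakun
  rodakun (rule 1 does not apply)
  rodakun → rodagun   [intervocalic voicing]
  rodagun → rodogun   [vowel merger]
  giving Ganeken rodogun.
*rodakun is the unique common source.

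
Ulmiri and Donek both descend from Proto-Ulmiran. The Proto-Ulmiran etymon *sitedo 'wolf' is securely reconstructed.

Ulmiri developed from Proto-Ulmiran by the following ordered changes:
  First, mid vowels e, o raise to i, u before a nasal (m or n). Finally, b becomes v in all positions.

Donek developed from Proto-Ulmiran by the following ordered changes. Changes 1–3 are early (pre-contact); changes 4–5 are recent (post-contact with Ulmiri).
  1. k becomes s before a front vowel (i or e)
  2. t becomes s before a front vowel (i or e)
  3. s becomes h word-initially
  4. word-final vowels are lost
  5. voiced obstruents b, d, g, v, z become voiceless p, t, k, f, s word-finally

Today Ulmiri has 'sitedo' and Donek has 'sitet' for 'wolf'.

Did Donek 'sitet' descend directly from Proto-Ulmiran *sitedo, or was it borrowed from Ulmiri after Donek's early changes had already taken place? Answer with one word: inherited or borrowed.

If inherited, *sitedo would pass through all of Donek's changes:
Donek: *sitedo > sisedo > hisedo > hised > hiset  (by palatalisation, debuccalisation, apocope, final devoicing)
If borrowed from Ulmiri 'sitedo' after the early changes, it would undergo only the recent ones:
  rule 4 (apocope): sitedo → sited
  rule 5 (final devoicing): sited → sitet
  ⇒ as a loan: sitet
Donek 'sitet' matches the loan outcome 'sitet', not the inherited 'hiset' — it skipped the early Donek changes, so it was borrowed from Ulmiri.

borrowed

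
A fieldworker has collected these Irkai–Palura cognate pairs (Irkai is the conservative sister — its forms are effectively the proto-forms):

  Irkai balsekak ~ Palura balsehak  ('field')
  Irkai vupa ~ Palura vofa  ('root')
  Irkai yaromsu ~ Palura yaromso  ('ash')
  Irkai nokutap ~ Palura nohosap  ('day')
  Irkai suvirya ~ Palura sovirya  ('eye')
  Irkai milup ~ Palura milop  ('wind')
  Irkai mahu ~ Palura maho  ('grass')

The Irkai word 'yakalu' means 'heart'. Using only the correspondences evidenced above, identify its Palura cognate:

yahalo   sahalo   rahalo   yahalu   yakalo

balsekak ~ balsehak — Irkai k corresponds to Palura h between vowels (before a back vowel).
yaromsu ~ yaromso, mahu ~ maho — Irkai u corresponds to Palura o word-finally.
Applying these to Irkai 'yakalu':
  yakalu → yahalu   (k→h between vowels (before a back vowel))
  yahalu → yahalo   (u→o word-finally)
So the Palura cognate is 'yahalo'.

yahalo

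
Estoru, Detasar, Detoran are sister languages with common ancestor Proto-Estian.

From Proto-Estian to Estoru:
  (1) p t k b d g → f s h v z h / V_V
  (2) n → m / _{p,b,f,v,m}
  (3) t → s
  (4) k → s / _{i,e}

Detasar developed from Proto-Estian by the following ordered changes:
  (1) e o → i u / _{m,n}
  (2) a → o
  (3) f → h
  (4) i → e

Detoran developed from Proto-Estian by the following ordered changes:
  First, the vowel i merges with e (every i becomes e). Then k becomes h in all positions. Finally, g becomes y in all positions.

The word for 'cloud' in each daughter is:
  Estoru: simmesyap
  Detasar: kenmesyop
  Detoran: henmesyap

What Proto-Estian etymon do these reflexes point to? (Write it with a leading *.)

Position 8: Estoru has a, Detasar has o, Detoran has a. Estoru preserves a here (none of its changes turn any other segment into a), so the proto-segment is *a.
Position 3: Estoru has m, Detasar has n, Detoran has n. Detasar preserves n here (none of its changes turn any other segment into n), so the proto-segment is *n.
Position 2: Estoru has i, Detasar has e, Detoran has e. Estoru preserves i here (none of its changes turn any other segment into i), so the proto-segment is *i.
Verify the candidate proto-form against each daughter:
Estoru: start from *kinmesyap.
  rule 1: no change — kinmesyap
  rule 2 (nasal place assimilation): kinmesyap → kimmesyap
  rule 3: no change — kimmesyap
  rule 4 (palatalisation): kimmesyap → simmesyap
  ⇒ Estoru simmesyap
Detasar: *kinmesyap > kinmesyop > kenmesyop  (by vowel merger, vowel merger)
Detoran: start from *kinmesyap.
  rule 1 (vowel merger): kinmesyap → kenmesyap
  rule 2 (unconditioned shift): kenmesyap → henmesyap
  rule 3: no change — henmesyap
  ⇒ Detoran henmesyap
Only *kinmesyap yields all of Estoru simmesyap, Detasar kenmesyop, Detoran henmesyap.

*kinmesyap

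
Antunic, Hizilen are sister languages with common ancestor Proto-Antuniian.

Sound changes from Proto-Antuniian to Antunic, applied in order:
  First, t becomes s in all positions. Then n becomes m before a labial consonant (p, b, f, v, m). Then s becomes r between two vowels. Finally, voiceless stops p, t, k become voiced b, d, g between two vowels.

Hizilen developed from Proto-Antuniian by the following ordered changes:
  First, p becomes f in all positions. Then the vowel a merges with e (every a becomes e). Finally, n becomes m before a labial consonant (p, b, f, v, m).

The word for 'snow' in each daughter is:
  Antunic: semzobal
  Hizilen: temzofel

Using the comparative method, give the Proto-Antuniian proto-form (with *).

Position 7: Antunic has a, Hizilen has e. Antunic preserves a here (none of its changes turn any other segment into a), so the proto-segment is *a.
Position 1: Antunic has s, Hizilen has t. Hizilen preserves t here (none of its changes turn any other segment into t), so the proto-segment is *t.
Position 6: Antunic has b, Hizilen has f. Taking the neighbouring segments as reconstructed: Antunic b could go back to *p or *b; Hizilen f could go back to *p or *f — the one source consistent with every daughter is *p.
Verify the candidate proto-form against each daughter:
Antunic: *temzopal
  temzopal → semzopal   [unconditioned shift]
  semzopal (rule 2 does not apply)
  semzopal (rule 3 does not apply)
  semzopal → semzobal   [intervocalic voicing]
  giving Antunic semzobal.
Hizilen: start from *temzopal.
  rule 1 (unconditioned shift): temzopal → temzofal
  rule 2 (vowel merger): temzofal → temzofel
  rule 3: no change — temzofel
  ⇒ Hizilen temzofel
*temzopal is the unique common source.

*temzopal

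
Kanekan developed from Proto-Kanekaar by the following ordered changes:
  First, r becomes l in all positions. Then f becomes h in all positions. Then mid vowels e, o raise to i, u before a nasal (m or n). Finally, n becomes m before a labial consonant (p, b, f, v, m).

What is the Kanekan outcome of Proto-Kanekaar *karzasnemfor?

kalzasnimhol

Kanekan: start from *karzasnemfor.
  rule 1 (unconditioned shift): karzasnemfor → kalzasnemfol
  rule 2 (unconditioned shift): kalzasnemfol → kalzasnemhol
  rule 3 (pre-nasal raising): kalzasnemhol → kalzasnimhol
  rule 4: no change — kalzasnimhol
  ⇒ Kanekan kalzasnimhol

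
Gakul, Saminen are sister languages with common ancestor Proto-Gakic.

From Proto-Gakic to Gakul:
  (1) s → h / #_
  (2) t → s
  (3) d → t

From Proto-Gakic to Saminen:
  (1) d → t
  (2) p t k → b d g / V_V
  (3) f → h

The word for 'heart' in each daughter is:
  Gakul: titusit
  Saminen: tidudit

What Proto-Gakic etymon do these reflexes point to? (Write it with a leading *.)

*didutid

Position 1: Gakul has t, Saminen has t. In Gakul, t can only continue *d, so the proto-segment is *d.
Position 7: Gakul has t, Saminen has t. In Gakul, t can only continue *d, so the proto-segment is *d.
Verify the candidate proto-form against each daughter:
Gakul: *didutid > didusid > titusit  (by unconditioned shift, unconditioned shift)
Saminen: *didutid > titutit > tidudit  (by unconditioned shift, intervocalic voicing)
Only *didutid yields all of Gakul titusit, Saminen tidudit.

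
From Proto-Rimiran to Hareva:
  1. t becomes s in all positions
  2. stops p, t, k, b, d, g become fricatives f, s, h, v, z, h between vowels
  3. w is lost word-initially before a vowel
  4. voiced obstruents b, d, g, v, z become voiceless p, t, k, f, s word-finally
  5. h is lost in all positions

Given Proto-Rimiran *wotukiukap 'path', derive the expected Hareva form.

osuiuap

Hareva: *wotukiukap > wosukiukap > wosuhiuhap > osuhiuhap > osuiuap  (by unconditioned shift, intervocalic lenition, glide loss, h-loss)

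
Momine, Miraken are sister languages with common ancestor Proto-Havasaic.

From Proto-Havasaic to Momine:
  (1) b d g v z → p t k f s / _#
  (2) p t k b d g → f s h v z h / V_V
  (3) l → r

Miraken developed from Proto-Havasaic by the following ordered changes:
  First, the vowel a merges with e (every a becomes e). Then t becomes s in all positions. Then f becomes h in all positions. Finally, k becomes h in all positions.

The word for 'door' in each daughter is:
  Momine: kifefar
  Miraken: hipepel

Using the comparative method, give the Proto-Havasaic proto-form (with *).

Position 5: Momine has f, Miraken has p. Miraken preserves p here (none of its changes turn any other segment into p), so the proto-segment is *p.
Position 6: Momine has a, Miraken has e. Momine preserves a here (none of its changes turn any other segment into a), so the proto-segment is *a.
Position 3: Momine has f, Miraken has p. Miraken preserves p here (none of its changes turn any other segment into p), so the proto-segment is *p.
This points to *kipepal. Verify forward in each daughter:
Momine: *kipepal > kifefal > kifefar  (by intervocalic lenition, unconditioned shift)
Miraken: start from *kipepal.
  rule 1 (vowel merger): kipepal → kipepel
  rule 2: no change — kipepel
  rule 3: no change — kipepel
  rule 4 (unconditioned shift): kipepel → hipepel
  ⇒ Miraken hipepel
No other proto-form is consistent with every reflex, so the reconstruction is *kipepal.

*kipepal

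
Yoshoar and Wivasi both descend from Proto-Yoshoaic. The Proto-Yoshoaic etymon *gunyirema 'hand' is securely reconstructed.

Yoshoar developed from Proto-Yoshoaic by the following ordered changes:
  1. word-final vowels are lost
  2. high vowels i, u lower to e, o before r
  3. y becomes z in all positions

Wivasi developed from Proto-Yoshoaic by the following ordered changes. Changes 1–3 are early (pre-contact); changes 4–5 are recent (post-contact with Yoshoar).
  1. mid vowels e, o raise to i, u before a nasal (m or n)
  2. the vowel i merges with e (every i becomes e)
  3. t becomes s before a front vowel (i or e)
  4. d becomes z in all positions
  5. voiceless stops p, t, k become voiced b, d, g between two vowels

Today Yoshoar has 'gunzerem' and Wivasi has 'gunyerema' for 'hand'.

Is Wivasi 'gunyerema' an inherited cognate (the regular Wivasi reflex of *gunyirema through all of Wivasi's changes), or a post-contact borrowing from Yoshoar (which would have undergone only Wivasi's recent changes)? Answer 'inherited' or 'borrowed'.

inherited

If inherited, *gunyirema would pass through all of Wivasi's changes:
Wivasi: *gunyirema
  gunyirema → gunyirima   [pre-nasal raising]
  gunyirima → gunyerema   [vowel merger]
  gunyerema (rule 3 does not apply)
  gunyerema (rule 4 does not apply)
  gunyerema (rule 5 does not apply)
  giving Wivasi gunyerema.
If borrowed from Yoshoar 'gunzerem' after the early changes, it would undergo only the recent ones:
  rule 4 (unconditioned shift): no change (gunzerem)
  rule 5 (intervocalic voicing): no change (gunzerem)
  ⇒ as a loan: gunzerem
Wivasi 'gunyerema' matches the inherited outcome exactly, so it is an inherited cognate, not a loan.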